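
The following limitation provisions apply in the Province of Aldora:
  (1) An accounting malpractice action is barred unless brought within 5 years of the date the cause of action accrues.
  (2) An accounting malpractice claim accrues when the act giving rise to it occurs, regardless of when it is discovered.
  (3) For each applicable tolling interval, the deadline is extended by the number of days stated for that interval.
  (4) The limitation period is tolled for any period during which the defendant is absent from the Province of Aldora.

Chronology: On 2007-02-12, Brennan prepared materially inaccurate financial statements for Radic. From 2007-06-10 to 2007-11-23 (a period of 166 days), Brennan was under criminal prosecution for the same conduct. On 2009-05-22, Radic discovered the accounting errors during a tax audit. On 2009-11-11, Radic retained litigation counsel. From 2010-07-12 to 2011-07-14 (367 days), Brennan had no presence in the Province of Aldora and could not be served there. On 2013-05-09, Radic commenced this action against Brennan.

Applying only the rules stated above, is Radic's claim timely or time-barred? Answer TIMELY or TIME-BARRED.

Because the rule ties accrual to occurrence, the claim accrued on 2007-02-12, not on the 2009-05-22 discovery date.
5 years from 2007-02-12 is 2012-02-12.
The defendant's absence from the jurisdiction from 2010-07-12 to 2011-07-14 tolled the period for 367 days, extending the deadline to 2013-02-13.
The pending criminal prosecution from 2007-06-10 to 2007-11-23 does not toll the period, because no stated rule makes a criminal prosecution a tolling event.
Nothing else in the chronology tolls or restarts the period.
Filing on 2013-05-09 missed the 2013-02-13 deadline — the action is time-barred.

TIME-BARRED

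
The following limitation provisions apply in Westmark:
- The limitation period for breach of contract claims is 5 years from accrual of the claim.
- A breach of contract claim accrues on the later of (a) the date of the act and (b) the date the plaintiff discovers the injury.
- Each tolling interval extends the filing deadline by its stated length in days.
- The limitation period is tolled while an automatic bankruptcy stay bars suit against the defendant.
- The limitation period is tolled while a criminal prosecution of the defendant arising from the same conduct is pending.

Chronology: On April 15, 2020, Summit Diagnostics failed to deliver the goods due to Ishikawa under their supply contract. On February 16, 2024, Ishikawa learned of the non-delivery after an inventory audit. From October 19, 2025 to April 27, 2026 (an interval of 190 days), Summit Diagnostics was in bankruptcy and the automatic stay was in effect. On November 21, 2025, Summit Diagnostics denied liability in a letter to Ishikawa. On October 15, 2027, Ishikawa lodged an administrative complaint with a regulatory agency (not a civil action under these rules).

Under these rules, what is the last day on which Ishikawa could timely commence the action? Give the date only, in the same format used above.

August 25, 2029

The claim accrued on February 16, 2024 — the later of the April 15, 2020 act and the February 16, 2024 discovery.
Adding the 5 years base period to February 16, 2024 gives a deadline of February 16, 2029, before any tolling.
The period was tolled for 190 days by the automatic bankruptcy stay (October 19, 2025 to April 27, 2026), pushing the deadline to August 25, 2029.
None of the other events listed affects the running of the period under the stated rules.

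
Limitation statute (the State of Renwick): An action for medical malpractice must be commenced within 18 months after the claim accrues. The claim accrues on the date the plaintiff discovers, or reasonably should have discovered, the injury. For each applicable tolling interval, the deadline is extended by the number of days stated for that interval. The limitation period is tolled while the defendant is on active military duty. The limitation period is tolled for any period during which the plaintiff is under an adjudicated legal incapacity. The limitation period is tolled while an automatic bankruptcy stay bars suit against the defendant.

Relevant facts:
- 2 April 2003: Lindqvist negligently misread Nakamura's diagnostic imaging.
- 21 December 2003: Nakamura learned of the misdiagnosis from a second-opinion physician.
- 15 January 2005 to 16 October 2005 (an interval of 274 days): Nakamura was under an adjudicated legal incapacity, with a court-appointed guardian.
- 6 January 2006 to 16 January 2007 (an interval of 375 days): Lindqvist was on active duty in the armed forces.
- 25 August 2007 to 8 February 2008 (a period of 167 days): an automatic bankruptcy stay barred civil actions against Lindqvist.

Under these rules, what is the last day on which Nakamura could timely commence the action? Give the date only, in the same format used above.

1 April 2007

Under the discovery rule, the claim accrued on 21 December 2003, when Nakamura discovered the injury — not on the 2 April 2003 date of the underlying act.
Adding the 18 months base period to 21 December 2003 gives a deadline of 21 June 2005, before any tolling.
The period was tolled for 274 days by the plaintiff's legal incapacity (15 January 2005 to 16 October 2005), pushing the deadline to 22 March 2006.
Because the defendant's active military service ran from 6 January 2006 to 16 January 2007, the deadline is extended by 375 days to 1 April 2007.
The automatic bankruptcy stay starting 25 August 2007 came too late — the period had run on 1 April 2007 — and so does not extend the deadline.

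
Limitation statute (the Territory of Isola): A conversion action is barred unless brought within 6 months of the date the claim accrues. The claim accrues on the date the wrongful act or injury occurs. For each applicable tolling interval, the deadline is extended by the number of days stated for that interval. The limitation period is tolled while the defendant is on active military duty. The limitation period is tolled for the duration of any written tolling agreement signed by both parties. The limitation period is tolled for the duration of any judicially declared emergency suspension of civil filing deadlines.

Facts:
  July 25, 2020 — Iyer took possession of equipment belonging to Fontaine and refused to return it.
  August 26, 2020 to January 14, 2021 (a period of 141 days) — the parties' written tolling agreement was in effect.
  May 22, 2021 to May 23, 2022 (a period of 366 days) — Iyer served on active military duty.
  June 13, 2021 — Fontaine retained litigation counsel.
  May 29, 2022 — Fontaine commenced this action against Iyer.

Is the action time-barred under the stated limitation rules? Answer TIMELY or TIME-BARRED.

The claim accrued on July 25, 2020, the date of the act.
The untolled deadline — 6 months after July 25, 2020 — is January 25, 2021.
Because the written tolling agreement ran from August 26, 2020 to January 14, 2021, the deadline is extended by 141 days to June 15, 2021.
Because the defendant's active military service ran from May 22, 2021 to May 23, 2022, the deadline is extended by 366 days to June 16, 2022.
Nothing else in the chronology tolls or restarts the period.
The May 29, 2022 filing precedes the June 16, 2022 deadline; the claim is timely.

TIMELY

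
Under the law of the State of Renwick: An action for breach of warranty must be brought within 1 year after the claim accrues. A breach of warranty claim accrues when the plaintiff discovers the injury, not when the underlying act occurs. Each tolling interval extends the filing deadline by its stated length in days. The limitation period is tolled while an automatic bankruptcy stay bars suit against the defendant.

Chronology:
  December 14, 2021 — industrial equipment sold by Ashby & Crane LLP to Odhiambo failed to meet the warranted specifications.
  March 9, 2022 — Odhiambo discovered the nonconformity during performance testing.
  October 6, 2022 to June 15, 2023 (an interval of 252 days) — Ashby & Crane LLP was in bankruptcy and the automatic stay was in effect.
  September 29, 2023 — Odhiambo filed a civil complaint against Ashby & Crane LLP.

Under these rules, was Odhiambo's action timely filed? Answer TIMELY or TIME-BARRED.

TIMELY

Accrual is tied to discovery, so the period began on March 9, 2022 rather than on December 14, 2021 when the act occurred.
Adding the 1 year base period to March 9, 2022 gives a deadline of March 9, 2023, before any tolling.
The automatic bankruptcy stay from October 6, 2022 to June 15, 2023 tolled the period for 252 days, extending the deadline to November 16, 2023.
The September 29, 2023 filing precedes the November 16, 2023 deadline; the claim is timely.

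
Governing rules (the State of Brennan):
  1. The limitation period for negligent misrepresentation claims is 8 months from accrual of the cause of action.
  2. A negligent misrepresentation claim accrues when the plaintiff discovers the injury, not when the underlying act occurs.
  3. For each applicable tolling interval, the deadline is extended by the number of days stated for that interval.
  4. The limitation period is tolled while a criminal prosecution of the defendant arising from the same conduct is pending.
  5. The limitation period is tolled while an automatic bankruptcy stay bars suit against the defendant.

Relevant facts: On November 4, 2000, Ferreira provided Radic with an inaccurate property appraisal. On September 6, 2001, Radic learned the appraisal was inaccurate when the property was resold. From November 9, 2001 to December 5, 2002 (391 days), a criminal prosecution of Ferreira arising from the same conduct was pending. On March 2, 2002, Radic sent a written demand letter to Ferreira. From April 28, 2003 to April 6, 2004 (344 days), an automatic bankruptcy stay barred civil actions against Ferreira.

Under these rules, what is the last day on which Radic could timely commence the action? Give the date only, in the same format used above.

Under the discovery rule, the claim accrued on September 6, 2001, when Radic discovered the injury — not on the November 4, 2000 date of the underlying act.
Adding the 8 months base period to September 6, 2001 gives a deadline of May 6, 2002, before any tolling.
Because the pending criminal prosecution ran from November 9, 2001 to December 5, 2002, the deadline is extended by 391 days to June 1, 2003.
The automatic bankruptcy stay from April 28, 2003 to April 6, 2004 tolled the period for 344 days, extending the deadline to May 10, 2004.
Nothing else in the chronology tolls or restarts the period.

May 10, 2004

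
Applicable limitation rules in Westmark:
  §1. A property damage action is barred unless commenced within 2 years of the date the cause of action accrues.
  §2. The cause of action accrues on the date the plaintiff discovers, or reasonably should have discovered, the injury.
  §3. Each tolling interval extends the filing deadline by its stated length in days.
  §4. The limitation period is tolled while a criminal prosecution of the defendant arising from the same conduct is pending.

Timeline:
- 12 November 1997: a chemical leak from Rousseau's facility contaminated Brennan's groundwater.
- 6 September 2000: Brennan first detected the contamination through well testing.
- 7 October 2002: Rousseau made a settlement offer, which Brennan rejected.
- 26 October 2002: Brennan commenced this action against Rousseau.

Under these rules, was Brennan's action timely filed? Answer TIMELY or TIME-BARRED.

The claim did not accrue until Brennan discovered the injury on 6 September 2000; the 12 November 1997 act date does not start the clock under the stated rule.
Adding the 2 years base period to 6 September 2000 gives a deadline of 6 September 2002, before any tolling.
Nothing else in the chronology tolls or restarts the period.
Filing on 26 October 2002 missed the 6 September 2002 deadline — the action is time-barred.

TIME-BARRED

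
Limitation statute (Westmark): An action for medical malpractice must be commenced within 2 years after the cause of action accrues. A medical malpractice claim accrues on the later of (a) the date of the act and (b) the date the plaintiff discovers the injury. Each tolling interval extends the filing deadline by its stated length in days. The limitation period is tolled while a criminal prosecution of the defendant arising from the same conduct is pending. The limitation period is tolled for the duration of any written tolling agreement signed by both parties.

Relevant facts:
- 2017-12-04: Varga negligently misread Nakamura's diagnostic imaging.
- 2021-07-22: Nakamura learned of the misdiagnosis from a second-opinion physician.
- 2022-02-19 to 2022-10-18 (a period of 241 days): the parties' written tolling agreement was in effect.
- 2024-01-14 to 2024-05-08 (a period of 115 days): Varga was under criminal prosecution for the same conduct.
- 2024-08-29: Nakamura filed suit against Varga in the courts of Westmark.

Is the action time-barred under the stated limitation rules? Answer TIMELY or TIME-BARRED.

TIME-BARRED

The claim accrued on 2021-07-22 — the later of the 2017-12-04 act and the 2021-07-22 discovery.
The untolled deadline — 2 years after 2021-07-22 — is 2023-07-22.
Because the written tolling agreement ran from 2022-02-19 to 2022-10-18, the deadline is extended by 241 days to 2024-03-19.
The period was tolled for 115 days by the pending criminal prosecution (2024-01-14 to 2024-05-08), pushing the deadline to 2024-07-12.
Nakamura filed on 2024-08-29, after the 2024-07-12 deadline, so the action is time-barred.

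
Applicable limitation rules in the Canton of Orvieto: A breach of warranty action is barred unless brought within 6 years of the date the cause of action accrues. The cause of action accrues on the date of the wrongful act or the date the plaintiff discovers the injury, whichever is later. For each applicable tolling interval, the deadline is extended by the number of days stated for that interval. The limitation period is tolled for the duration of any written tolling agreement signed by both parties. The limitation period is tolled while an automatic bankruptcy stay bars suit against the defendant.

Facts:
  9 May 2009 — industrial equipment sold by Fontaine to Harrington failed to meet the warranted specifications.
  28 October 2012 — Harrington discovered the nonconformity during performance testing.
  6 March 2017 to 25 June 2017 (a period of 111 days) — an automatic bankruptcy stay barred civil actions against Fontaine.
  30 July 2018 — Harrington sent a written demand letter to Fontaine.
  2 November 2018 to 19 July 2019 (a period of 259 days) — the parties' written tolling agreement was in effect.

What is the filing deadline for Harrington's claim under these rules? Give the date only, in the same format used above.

Taking the later of the act (9 May 2009) and discovery (28 October 2012), the claim accrued on 28 October 2012.
Adding the 6 years base period to 28 October 2012 gives a deadline of 28 October 2018, before any tolling.
Because the automatic bankruptcy stay ran from 6 March 2017 to 25 June 2017, the deadline is extended by 111 days to 16 February 2019.
Because the written tolling agreement ran from 2 November 2018 to 19 July 2019, the deadline is extended by 259 days to 2 November 2019.
None of the other events listed affects the running of the period under the stated rules.

2 November 2019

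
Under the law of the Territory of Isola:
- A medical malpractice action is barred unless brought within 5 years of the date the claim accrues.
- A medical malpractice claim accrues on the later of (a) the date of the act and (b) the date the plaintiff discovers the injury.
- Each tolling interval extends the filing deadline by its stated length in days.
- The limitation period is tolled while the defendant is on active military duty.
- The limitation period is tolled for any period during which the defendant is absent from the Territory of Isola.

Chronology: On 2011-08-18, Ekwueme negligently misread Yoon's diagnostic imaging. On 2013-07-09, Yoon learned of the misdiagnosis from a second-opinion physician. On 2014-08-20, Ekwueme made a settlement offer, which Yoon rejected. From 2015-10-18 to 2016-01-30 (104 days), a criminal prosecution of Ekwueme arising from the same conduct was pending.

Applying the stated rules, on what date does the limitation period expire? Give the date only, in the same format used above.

2018-07-09

The claim accrued on 2013-07-09 — the later of the 2011-08-18 act and the 2013-07-09 discovery.
5 years from 2013-07-09 is 2018-07-09.
The pending criminal prosecution from 2015-10-18 to 2016-01-30 does not toll the period, because no stated rule makes a criminal prosecution a tolling event.
Nothing else in the chronology tolls or restarts the period.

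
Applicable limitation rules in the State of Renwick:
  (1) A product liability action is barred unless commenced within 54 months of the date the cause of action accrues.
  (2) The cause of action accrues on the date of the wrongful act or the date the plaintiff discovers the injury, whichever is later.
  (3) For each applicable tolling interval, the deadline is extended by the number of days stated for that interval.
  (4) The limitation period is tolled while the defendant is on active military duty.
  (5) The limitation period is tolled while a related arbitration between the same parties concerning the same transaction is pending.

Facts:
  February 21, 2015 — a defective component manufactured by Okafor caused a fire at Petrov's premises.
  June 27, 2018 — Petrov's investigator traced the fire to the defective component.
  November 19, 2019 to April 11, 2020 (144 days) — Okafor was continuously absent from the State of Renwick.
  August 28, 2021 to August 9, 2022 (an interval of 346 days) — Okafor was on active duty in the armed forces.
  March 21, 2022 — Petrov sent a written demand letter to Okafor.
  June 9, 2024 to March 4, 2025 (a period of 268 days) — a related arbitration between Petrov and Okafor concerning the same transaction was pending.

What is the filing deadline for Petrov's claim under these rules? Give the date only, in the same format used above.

December 8, 2023

Taking the later of the act (February 21, 2015) and discovery (June 27, 2018), the claim accrued on June 27, 2018.
Adding the 54 months base period to June 27, 2018 gives a deadline of December 27, 2022, before any tolling.
The period was tolled for 346 days by the defendant's active military service (August 28, 2021 to August 9, 2022), pushing the deadline to December 8, 2023.
The pending related arbitration starting June 9, 2024 came too late — the period had run on December 8, 2023 — and so does not extend the deadline.
The defendant's absence from the jurisdiction from November 19, 2019 to April 11, 2020 does not toll the period, because no stated rule makes the defendant's absence a tolling event.
The other events in the timeline have no effect on the limitation period under the stated rules.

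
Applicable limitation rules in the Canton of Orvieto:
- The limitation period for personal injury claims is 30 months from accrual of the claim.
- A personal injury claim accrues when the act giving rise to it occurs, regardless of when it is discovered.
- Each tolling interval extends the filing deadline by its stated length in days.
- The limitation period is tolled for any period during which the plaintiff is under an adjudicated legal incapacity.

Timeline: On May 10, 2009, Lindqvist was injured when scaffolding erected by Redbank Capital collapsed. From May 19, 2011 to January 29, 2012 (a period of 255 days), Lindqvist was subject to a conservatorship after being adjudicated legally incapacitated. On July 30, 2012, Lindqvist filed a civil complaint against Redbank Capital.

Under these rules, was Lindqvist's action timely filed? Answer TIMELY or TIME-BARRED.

The claim accrued on May 10, 2009, when the wrongful act occurred.
The untolled deadline — 30 months after May 10, 2009 — is November 10, 2011.
Because the plaintiff's legal incapacity ran from May 19, 2011 to January 29, 2012, the deadline is extended by 255 days to July 22, 2012.
Lindqvist filed on July 30, 2012, after the July 22, 2012 deadline, so the action is time-barred.

TIME-BARRED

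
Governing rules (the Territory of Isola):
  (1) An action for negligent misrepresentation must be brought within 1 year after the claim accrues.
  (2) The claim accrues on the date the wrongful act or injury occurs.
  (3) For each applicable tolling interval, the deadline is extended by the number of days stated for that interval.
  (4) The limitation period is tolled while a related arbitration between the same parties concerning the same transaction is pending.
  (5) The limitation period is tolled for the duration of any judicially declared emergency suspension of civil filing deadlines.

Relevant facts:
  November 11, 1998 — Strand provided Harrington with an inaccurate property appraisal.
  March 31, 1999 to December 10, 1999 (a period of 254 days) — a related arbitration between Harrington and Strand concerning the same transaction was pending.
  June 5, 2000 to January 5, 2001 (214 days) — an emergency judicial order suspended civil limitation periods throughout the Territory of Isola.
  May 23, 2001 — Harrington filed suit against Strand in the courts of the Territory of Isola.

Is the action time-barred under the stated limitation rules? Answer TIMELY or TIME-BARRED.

TIME-BARRED

The claim accrued on November 11, 1998, when the wrongful act occurred.
1 year from November 11, 1998 is November 11, 1999.
The pending related arbitration from March 31, 1999 to December 10, 1999 tolled the period for 254 days, extending the deadline to July 22, 2000.
Because the emergency suspension of filing deadlines ran from June 5, 2000 to January 5, 2001, the deadline is extended by 214 days to February 21, 2001.
Harrington filed on May 23, 2001, after the February 21, 2001 deadline, so the action is time-barred.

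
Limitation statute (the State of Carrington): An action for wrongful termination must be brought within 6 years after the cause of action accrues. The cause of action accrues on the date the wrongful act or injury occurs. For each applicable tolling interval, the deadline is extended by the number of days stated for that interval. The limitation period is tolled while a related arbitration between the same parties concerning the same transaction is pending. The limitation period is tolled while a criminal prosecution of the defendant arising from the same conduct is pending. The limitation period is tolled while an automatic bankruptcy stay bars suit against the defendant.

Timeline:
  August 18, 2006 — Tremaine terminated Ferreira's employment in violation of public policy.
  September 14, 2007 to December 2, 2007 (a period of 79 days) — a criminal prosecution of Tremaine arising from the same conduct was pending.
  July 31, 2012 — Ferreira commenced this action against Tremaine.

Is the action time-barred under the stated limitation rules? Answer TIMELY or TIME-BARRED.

TIMELY

The claim accrued on August 18, 2006, when the wrongful act occurred.
6 years from August 18, 2006 is August 18, 2012.
Because the pending criminal prosecution ran from September 14, 2007 to December 2, 2007, the deadline is extended by 79 days to November 5, 2012.
Filing on July 31, 2012 beat the November 5, 2012 deadline — the action is timely.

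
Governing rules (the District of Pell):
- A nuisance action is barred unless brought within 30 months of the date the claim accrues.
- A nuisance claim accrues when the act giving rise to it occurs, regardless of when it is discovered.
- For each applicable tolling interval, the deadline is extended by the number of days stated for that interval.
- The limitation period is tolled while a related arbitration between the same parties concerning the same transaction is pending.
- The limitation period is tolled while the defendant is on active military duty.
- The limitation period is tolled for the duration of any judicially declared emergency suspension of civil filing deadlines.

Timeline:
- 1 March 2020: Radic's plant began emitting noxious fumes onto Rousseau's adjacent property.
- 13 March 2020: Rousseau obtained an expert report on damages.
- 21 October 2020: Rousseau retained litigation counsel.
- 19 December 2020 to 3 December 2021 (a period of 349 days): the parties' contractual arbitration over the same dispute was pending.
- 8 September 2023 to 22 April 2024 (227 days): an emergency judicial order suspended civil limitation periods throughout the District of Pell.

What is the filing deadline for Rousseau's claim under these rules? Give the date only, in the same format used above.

16 August 2023

The claim accrued on 1 March 2020, when the wrongful act occurred.
Adding the 30 months base period to 1 March 2020 gives a deadline of 1 September 2022, before any tolling.
Because the pending related arbitration ran from 19 December 2020 to 3 December 2021, the deadline is extended by 349 days to 16 August 2023.
The emergency suspension of filing deadlines from 8 September 2023 to 22 April 2024 began after the period had already run on 16 August 2023, so it has no tolling effect.
The other events in the timeline have no effect on the limitation period under the stated rules.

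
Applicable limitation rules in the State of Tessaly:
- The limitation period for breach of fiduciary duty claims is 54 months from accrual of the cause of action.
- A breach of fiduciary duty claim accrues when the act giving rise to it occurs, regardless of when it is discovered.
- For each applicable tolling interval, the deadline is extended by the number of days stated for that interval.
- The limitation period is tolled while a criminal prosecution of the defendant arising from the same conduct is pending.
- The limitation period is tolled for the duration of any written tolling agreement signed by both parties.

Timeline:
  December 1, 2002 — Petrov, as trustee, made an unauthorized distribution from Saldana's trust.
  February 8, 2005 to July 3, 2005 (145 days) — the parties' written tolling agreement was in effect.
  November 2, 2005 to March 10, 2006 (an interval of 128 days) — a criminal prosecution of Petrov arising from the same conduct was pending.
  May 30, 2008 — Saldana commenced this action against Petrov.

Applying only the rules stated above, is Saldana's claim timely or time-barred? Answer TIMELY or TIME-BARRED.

TIME-BARRED

The limitation period began to run on December 1, 2002.
Adding the 54 months base period to December 1, 2002 gives a deadline of June 1, 2007, before any tolling.
Because the written tolling agreement ran from February 8, 2005 to July 3, 2005, the deadline is extended by 145 days to October 24, 2007.
The pending criminal prosecution from November 2, 2005 to March 10, 2006 tolled the period for 128 days, extending the deadline to February 29, 2008.
Filing on May 30, 2008 missed the February 29, 2008 deadline — the action is time-barred.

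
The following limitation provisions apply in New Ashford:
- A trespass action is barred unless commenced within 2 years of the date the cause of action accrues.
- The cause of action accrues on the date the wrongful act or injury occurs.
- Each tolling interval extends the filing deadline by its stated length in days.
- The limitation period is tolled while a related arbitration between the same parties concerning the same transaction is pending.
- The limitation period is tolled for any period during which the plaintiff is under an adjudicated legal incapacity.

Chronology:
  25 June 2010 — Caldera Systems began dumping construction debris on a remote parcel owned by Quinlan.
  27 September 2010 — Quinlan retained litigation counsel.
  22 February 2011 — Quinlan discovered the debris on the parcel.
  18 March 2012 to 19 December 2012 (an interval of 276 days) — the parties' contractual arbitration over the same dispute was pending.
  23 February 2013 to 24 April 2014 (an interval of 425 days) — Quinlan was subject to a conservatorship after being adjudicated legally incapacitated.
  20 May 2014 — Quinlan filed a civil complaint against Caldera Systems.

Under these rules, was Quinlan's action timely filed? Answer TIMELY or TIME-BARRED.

The claim accrued on 25 June 2010, when the wrongful act occurred; under the stated occurrence rule the 22 February 2011 discovery does not delay accrual.
2 years from 25 June 2010 is 25 June 2012.
The pending related arbitration from 18 March 2012 to 19 December 2012 tolled the period for 276 days, extending the deadline to 28 March 2013.
The plaintiff's legal incapacity from 23 February 2013 to 24 April 2014 tolled the period for 425 days, extending the deadline to 27 May 2014.
The other events in the timeline have no effect on the limitation period under the stated rules.
The 20 May 2014 filing precedes the 27 May 2014 deadline; the claim is timely.

TIMELY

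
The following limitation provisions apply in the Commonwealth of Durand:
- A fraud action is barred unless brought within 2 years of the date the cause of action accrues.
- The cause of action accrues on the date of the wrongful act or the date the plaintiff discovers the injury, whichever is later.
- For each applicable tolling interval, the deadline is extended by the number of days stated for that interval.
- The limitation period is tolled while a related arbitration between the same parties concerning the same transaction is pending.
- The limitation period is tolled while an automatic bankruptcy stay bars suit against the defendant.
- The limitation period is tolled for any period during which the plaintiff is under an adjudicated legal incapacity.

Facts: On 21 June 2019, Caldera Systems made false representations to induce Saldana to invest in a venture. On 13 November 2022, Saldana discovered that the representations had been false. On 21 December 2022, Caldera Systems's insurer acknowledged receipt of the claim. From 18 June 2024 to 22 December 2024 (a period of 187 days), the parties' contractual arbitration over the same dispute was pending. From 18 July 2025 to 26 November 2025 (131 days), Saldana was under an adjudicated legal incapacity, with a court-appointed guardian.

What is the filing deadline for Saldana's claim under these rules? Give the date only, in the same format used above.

19 May 2025

Taking the later of the act (21 June 2019) and discovery (13 November 2022), the claim accrued on 13 November 2022.
Adding the 2 years base period to 13 November 2022 gives a deadline of 13 November 2024, before any tolling.
The pending related arbitration from 18 June 2024 to 22 December 2024 tolled the period for 187 days, extending the deadline to 19 May 2025.
The plaintiff's legal incapacity from 18 July 2025 to 26 November 2025 began after the period had already run on 19 May 2025, so it has no tolling effect.
The other events in the timeline have no effect on the limitation period under the stated rules.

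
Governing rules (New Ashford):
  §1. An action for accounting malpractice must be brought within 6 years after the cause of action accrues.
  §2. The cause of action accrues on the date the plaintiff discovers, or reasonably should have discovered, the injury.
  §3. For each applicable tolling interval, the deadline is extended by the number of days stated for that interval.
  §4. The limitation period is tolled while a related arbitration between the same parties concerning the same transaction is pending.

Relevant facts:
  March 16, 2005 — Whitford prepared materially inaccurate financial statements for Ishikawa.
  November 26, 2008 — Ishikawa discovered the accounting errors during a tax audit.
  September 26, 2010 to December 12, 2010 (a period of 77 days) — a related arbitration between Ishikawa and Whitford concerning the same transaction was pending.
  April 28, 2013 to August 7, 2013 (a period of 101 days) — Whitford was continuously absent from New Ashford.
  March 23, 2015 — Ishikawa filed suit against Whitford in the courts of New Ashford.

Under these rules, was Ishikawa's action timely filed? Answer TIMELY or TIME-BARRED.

The claim did not accrue until Ishikawa discovered the injury on November 26, 2008; the March 16, 2005 act date does not start the clock under the stated rule.
The untolled deadline — 6 years after November 26, 2008 — is November 26, 2014.
The period was tolled for 77 days by the pending related arbitration (September 26, 2010 to December 12, 2010), pushing the deadline to February 11, 2015.
Although the defendant's absence ran from April 28, 2013 to August 7, 2013, the stated rules do not make that a tolling event, so it is disregarded.
Filing on March 23, 2015 missed the February 11, 2015 deadline — the action is time-barred.

TIME-BARRED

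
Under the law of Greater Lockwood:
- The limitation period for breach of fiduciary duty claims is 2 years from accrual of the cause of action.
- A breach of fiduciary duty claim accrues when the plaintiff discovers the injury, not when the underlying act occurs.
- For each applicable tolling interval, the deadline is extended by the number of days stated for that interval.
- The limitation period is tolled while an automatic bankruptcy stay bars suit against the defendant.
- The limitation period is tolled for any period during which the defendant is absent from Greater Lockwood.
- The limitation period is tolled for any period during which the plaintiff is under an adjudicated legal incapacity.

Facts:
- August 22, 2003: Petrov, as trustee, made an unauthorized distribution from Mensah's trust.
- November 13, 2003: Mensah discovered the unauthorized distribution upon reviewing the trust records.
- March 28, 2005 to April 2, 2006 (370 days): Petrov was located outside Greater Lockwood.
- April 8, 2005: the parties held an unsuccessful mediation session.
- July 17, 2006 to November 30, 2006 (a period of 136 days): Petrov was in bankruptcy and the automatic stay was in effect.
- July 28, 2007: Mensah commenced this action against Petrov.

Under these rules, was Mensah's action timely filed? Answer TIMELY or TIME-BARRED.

TIME-BARRED

Accrual is tied to discovery, so the period began on November 13, 2003 rather than on August 22, 2003 when the act occurred.
The untolled deadline — 2 years after November 13, 2003 — is November 13, 2005.
Because the defendant's absence from the jurisdiction ran from March 28, 2005 to April 2, 2006, the deadline is extended by 370 days to November 18, 2006.
The period was tolled for 136 days by the automatic bankruptcy stay (July 17, 2006 to November 30, 2006), pushing the deadline to April 3, 2007.
The other events in the timeline have no effect on the limitation period under the stated rules.
Mensah filed on July 28, 2007, after the April 3, 2007 deadline, so the action is time-barred.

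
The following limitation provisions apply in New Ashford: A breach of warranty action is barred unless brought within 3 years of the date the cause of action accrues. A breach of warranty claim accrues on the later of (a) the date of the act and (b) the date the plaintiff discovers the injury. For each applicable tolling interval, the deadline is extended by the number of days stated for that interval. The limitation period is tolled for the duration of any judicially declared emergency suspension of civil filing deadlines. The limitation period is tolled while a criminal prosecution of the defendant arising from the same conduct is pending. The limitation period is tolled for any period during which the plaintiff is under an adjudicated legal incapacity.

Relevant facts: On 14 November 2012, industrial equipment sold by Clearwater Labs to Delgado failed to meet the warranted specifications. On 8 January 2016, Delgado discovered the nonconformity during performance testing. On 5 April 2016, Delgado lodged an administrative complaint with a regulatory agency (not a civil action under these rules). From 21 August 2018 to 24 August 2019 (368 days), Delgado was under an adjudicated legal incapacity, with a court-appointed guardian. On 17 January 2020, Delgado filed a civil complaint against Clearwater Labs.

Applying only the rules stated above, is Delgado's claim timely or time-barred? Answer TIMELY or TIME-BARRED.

TIME-BARRED

Because discovery on 8 January 2016 post-dates the 14 November 2012 act, accrual under the later-of rule falls on 8 January 2016.
Adding the 3 years base period to 8 January 2016 gives a deadline of 8 January 2019, before any tolling.
The period was tolled for 368 days by the plaintiff's legal incapacity (21 August 2018 to 24 August 2019), pushing the deadline to 11 January 2020.
Nothing else in the chronology tolls or restarts the period.
Delgado filed on 17 January 2020, after the 11 January 2020 deadline, so the action is time-barred.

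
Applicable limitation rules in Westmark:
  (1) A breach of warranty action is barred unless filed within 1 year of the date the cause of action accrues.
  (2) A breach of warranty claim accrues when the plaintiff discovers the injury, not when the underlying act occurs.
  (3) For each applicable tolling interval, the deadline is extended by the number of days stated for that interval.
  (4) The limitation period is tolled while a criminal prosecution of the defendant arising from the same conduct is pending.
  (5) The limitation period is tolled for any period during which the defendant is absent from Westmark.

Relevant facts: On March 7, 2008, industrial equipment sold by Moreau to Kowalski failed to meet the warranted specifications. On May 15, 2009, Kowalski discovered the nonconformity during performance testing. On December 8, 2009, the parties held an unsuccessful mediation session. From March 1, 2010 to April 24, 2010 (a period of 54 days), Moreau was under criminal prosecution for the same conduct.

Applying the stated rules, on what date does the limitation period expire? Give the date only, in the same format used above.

July 8, 2010

Accrual is tied to discovery, so the period began on May 15, 2009 rather than on March 7, 2008 when the act occurred.
1 year from May 15, 2009 is May 15, 2010.
Because the pending criminal prosecution ran from March 1, 2010 to April 24, 2010, the deadline is extended by 54 days to July 8, 2010.
None of the other events listed affects the running of the period under the stated rules.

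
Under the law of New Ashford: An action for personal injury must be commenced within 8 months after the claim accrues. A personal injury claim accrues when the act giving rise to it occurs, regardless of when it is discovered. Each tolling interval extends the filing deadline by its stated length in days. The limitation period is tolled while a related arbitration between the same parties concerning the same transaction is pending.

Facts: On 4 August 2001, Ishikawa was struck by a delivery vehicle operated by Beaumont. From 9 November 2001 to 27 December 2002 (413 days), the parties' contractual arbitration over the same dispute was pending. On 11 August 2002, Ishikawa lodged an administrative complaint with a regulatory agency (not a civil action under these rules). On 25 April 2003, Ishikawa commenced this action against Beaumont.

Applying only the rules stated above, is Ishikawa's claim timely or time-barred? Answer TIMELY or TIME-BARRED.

TIMELY

The limitation period began to run on 4 August 2001.
8 months from 4 August 2001 is 4 April 2002.
Because the pending related arbitration ran from 9 November 2001 to 27 December 2002, the deadline is extended by 413 days to 22 May 2003.
Nothing else in the chronology tolls or restarts the period.
The 25 April 2003 filing precedes the 22 May 2003 deadline; the claim is timely.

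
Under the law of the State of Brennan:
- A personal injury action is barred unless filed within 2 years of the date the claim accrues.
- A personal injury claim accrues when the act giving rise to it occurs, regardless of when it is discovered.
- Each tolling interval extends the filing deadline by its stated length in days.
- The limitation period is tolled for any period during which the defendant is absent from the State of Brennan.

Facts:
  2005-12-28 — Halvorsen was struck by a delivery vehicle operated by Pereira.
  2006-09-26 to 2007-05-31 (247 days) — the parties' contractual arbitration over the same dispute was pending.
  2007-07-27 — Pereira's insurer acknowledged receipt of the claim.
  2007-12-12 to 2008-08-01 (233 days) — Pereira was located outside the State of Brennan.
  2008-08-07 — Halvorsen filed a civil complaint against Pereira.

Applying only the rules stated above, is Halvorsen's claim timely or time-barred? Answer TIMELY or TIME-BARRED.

The limitation period began to run on 2005-12-28.
The untolled deadline — 2 years after 2005-12-28 — is 2007-12-28.
The defendant's absence from the jurisdiction from 2007-12-12 to 2008-08-01 tolled the period for 233 days, extending the deadline to 2008-08-17.
The pending related arbitration from 2006-09-26 to 2007-05-31 does not toll the period, because no stated rule makes a pending arbitration a tolling event.
The other events in the timeline have no effect on the limitation period under the stated rules.
Filing on 2008-08-07 beat the 2008-08-17 deadline — the action is timely.

TIMELY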